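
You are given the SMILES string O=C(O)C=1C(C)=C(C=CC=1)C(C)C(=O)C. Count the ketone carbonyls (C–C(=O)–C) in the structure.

The ketone motif appears at heavy-atom position 13 in the SMILES.
Other groups present: 1 carboxylic acid.
Ketone count: 1.

1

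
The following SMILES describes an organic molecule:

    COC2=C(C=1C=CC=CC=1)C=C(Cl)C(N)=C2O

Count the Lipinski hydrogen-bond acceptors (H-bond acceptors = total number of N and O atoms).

N atoms: 1; O atoms: 2.
Lipinski HBA = 1 + 2 = 3.

3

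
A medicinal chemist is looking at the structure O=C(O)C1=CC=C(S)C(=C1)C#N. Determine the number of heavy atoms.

Every atom symbol written in the SMILES (organic subset) is one heavy atom; implicit H are not written.
Heavy atoms by element → C:8, N:1, O:2, S:1.
Total: 12.

12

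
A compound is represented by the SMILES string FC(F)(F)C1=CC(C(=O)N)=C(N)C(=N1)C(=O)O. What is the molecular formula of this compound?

Walk through each heavy atom and fill implicit hydrogens from standard valence (C 4, N 3, O 2, S 2, halogen 1):
  atom 1: F (halogen, monovalent) → 0 H
  atom 2: C, bond orders sum to 4 (valence 4) → 0 H
  atom 3: F (halogen, monovalent) → 0 H
  atom 4: F (halogen, monovalent) → 0 H
  atom 5: C, bond orders sum to 4 (valence 4) → 0 H
  atom 6: C, bond orders sum to 3 (valence 4) → 1 H
  atom 7: C, bond orders sum to 4 (valence 4) → 0 H
  atom 8: C, bond orders sum to 4 (valence 4) → 0 H
  atom 9: O, bond orders sum to 2 (valence 2) → 0 H
  atom 10: N, bond orders sum to 1 (valence 3) → 2 H
  atom 11: C, bond orders sum to 4 (valence 4) → 0 H
  atom 12: N, bond orders sum to 1 (valence 3) → 2 H
  atom 13: C, bond orders sum to 4 (valence 4) → 0 H
  atom 14: N, bond orders sum to 3 (valence 3) → 0 H
  atom 15: C, bond orders sum to 4 (valence 4) → 0 H
  atom 16: O, bond orders sum to 2 (valence 2) → 0 H
  atom 17: O, bond orders sum to 1 (valence 2) → 1 H
Totals → C:8, H:6, F:3, N:3, O:3.

C8H6F3N3O3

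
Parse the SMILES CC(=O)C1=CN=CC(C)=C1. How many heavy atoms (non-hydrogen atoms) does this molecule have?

Every atom symbol written in the SMILES (organic subset) is one heavy atom; implicit H are not written.
Heavy atoms by element → C:8, N:1, O:1.
Total: 10.

10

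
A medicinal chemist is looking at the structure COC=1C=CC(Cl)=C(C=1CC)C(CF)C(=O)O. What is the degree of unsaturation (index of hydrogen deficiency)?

Degree of unsaturation = (number of rings) + (number of π bonds).
Ring closures in the SMILES: 1.
π bonds: 4 double bonds (each 1 DoU) → 4 DoU from unsaturation.
Total DoU = 1 + 4 = 5.

5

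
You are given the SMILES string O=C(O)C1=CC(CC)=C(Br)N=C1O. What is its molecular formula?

Walk through each heavy atom and fill implicit hydrogens from standard valence (C 4, N 3, O 2, S 2, halogen 1):
  atom 1: O, bond orders sum to 2 (valence 2) → 0 H
  atom 2: C, bond orders sum to 4 (valence 4) → 0 H
  atom 3: O, bond orders sum to 1 (valence 2) → 1 H
  atom 4: C, bond orders sum to 4 (valence 4) → 0 H
  atom 5: C, bond orders sum to 3 (valence 4) → 1 H
  atom 6: C, bond orders sum to 4 (valence 4) → 0 H
  atom 7: C, bond orders sum to 2 (valence 4) → 2 H
  atom 8: C, bond orders sum to 1 (valence 4) → 3 H
  atom 9: C, bond orders sum to 4 (valence 4) → 0 H
  atom 10: Br (halogen, monovalent) → 0 H
  atom 11: N, bond orders sum to 3 (valence 3) → 0 H
  atom 12: C, bond orders sum to 4 (valence 4) → 0 H
  atom 13: O, bond orders sum to 1 (valence 2) → 1 H
Totals → C:8, H:8, Br:1, N:1, O:3.

C8H8BrNO3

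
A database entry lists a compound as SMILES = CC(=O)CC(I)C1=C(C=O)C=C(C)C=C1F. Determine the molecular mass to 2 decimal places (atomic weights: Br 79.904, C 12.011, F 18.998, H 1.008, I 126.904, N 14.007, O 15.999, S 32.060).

334.13 g/mol

First, the molecular formula is C12H12FIO2 (counting implicit H from valence).
  C: 12 × 12.011 = 144.132
  F: 1 × 18.998 = 18.998
  H: 12 × 1.008 = 12.096
  I: 1 × 126.904 = 126.904
  O: 2 × 15.999 = 31.998
Sum: 12×12.011 + 1×18.998 + 12×1.008 + 1×126.904 + 2×15.999 = 334.128 → 334.13 g/mol.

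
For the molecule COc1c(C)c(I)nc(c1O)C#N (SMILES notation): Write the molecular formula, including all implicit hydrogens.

C8H7IN2O2

Walk through each heavy atom and fill implicit hydrogens from standard valence (C 4, N 3, O 2, S 2, halogen 1); for lowercase aromatic atoms, an aromatic c carries 1 H when it has two neighbours and 0 H with three, and aromatic n carries 0 H:
  atom 1: C, bond orders sum to 1 (valence 4) → 3 H
  atom 2: O, bond orders sum to 2 (valence 2) → 0 H
  atom 3: aromatic c, 3 neighbours → 0 H
  atom 4: aromatic c, 3 neighbours → 0 H
  atom 5: C, bond orders sum to 1 (valence 4) → 3 H
  atom 6: aromatic c, 3 neighbours → 0 H
  atom 7: I (halogen, monovalent) → 0 H
  atom 8: aromatic n, 2 neighbours → 0 H
  atom 9: aromatic c, 3 neighbours → 0 H
  atom 10: aromatic c, 3 neighbours → 0 H
  atom 11: O, bond orders sum to 1 (valence 2) → 1 H
  atom 12: C, bond orders sum to 4 (valence 4) → 0 H
  atom 13: N, bond orders sum to 3 (valence 3) → 0 H
Totals → C:8, H:7, I:1, N:2, O:2.
In Hill order: C8H7IN2O2.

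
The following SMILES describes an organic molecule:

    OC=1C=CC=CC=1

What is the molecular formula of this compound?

C6H6O

Walk through each heavy atom and fill implicit hydrogens from standard valence (C 4, N 3, O 2, S 2, halogen 1):
  atom 1: O, bond orders sum to 1 (valence 2) → 1 H
  atom 2: C, bond orders sum to 4 (valence 4) → 0 H
  atom 3: C, bond orders sum to 3 (valence 4) → 1 H
  atom 4: C, bond orders sum to 3 (valence 4) → 1 H
  atom 5: C, bond orders sum to 3 (valence 4) → 1 H
  atom 6: C, bond orders sum to 3 (valence 4) → 1 H
  atom 7: C, bond orders sum to 3 (valence 4) → 1 H
Totals → C:6, H:6, O:1.
In Hill order: C6H6O.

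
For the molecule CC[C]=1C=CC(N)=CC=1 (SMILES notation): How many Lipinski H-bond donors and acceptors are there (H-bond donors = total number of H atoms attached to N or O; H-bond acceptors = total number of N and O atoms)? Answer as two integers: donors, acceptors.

2, 1

Donors: find every N or O and count the H atoms it carries.
  atom 7 (N): bond orders sum to 1 → 2 H
Lipinski HBD = 2.
Acceptors: N atoms = 1, O atoms = 0 → HBA = 1.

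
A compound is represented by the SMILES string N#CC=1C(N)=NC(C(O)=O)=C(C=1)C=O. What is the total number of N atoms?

3

Scan the SMILES for N atoms (remember two-letter symbols like Cl and Br are single atoms).
Nitrogen count: 3.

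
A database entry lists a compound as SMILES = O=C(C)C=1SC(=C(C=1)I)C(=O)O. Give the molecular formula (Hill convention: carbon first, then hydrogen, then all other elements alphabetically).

C7H5IO3S

Walk through each heavy atom and fill implicit hydrogens from standard valence (C 4, N 3, O 2, S 2, halogen 1):
  atom 1: O, bond orders sum to 2 (valence 2) → 0 H
  atom 2: C, bond orders sum to 4 (valence 4) → 0 H
  atom 3: C, bond orders sum to 1 (valence 4) → 3 H
  atom 4: C, bond orders sum to 4 (valence 4) → 0 H
  atom 5: S, bond orders sum to 2 (valence 2) → 0 H
  atom 6: C, bond orders sum to 4 (valence 4) → 0 H
  atom 7: C, bond orders sum to 4 (valence 4) → 0 H
  atom 8: C, bond orders sum to 3 (valence 4) → 1 H
  atom 9: I (halogen, monovalent) → 0 H
  atom 10: C, bond orders sum to 4 (valence 4) → 0 H
  atom 11: O, bond orders sum to 2 (valence 2) → 0 H
  atom 12: O, bond orders sum to 1 (valence 2) → 1 H
Totals → C:7, H:5, I:1, O:3, S:1.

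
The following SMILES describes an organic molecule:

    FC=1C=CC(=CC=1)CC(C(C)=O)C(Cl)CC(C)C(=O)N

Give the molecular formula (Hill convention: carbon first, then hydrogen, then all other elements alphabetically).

Walk through each heavy atom and fill implicit hydrogens from standard valence (C 4, N 3, O 2, S 2, halogen 1):
  atom 1: F (halogen, monovalent) → 0 H
  atom 2: C, bond orders sum to 4 (valence 4) → 0 H
  atom 3: C, bond orders sum to 3 (valence 4) → 1 H
  atom 4: C, bond orders sum to 3 (valence 4) → 1 H
  atom 5: C, bond orders sum to 4 (valence 4) → 0 H
  atom 6: C, bond orders sum to 3 (valence 4) → 1 H
  atom 7: C, bond orders sum to 3 (valence 4) → 1 H
  atom 8: C, bond orders sum to 2 (valence 4) → 2 H
  atom 9: C, bond orders sum to 3 (valence 4) → 1 H
  atom 10: C, bond orders sum to 4 (valence 4) → 0 H
  atom 11: C, bond orders sum to 1 (valence 4) → 3 H
  atom 12: O, bond orders sum to 2 (valence 2) → 0 H
  atom 13: C, bond orders sum to 3 (valence 4) → 1 H
  atom 14: Cl (halogen, monovalent) → 0 H
  atom 15: C, bond orders sum to 2 (valence 4) → 2 H
  atom 16: C, bond orders sum to 3 (valence 4) → 1 H
  atom 17: C, bond orders sum to 1 (valence 4) → 3 H
  atom 18: C, bond orders sum to 4 (valence 4) → 0 H
  atom 19: O, bond orders sum to 2 (valence 2) → 0 H
  atom 20: N, bond orders sum to 1 (valence 3) → 2 H
Totals → C:15, H:19, Cl:1, F:1, N:1, O:2.

C15H19ClFNO2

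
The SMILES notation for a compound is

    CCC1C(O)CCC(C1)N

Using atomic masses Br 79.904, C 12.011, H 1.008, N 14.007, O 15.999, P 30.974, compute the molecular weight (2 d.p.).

First, the molecular formula is C8H17NO (counting implicit H from valence).
  C: 8 × 12.011 = 96.088
  H: 17 × 1.008 = 17.136
  N: 1 × 14.007 = 14.007
  O: 1 × 15.999 = 15.999
Sum: 8×12.011 + 17×1.008 + 1×14.007 + 1×15.999 = 143.230 → 143.23 g/mol.

143.23 g/mol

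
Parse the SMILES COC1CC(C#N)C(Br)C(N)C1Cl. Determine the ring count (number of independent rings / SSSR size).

In SMILES, each pair of matching ring-closure digits denotes one ring-closing bond; the number of such bonds equals the number of independent rings.
Ring-closure bonds here: 1.

1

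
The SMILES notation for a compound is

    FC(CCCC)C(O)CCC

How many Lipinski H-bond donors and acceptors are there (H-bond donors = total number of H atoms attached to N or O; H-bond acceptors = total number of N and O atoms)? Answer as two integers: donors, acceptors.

Donors: find every N or O and count the H atoms it carries.
  atom 8 (O): bond orders sum to 1 → 1 H
Lipinski HBD = 1.
Acceptors: N atoms = 0, O atoms = 1 → HBA = 1.

1, 1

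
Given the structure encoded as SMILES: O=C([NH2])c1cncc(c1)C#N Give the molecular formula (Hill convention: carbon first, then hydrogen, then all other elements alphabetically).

Walk through each heavy atom and fill implicit hydrogens from standard valence (C 4, N 3, O 2, S 2, halogen 1); for lowercase aromatic atoms, an aromatic c carries 1 H when it has two neighbours and 0 H with three, and aromatic n carries 0 H:
  atom 1: O, bond orders sum to 2 (valence 2) → 0 H
  atom 2: C, bond orders sum to 4 (valence 4) → 0 H
  atom 3: N with explicit H count 2
  atom 4: aromatic c, 3 neighbours → 0 H
  atom 5: aromatic c, 2 neighbours → 1 H
  atom 6: aromatic n, 2 neighbours → 0 H
  atom 7: aromatic c, 2 neighbours → 1 H
  atom 8: aromatic c, 3 neighbours → 0 H
  atom 9: aromatic c, 2 neighbours → 1 H
  atom 10: C, bond orders sum to 4 (valence 4) → 0 H
  atom 11: N, bond orders sum to 3 (valence 3) → 0 H
Totals → C:7, H:5, N:3, O:1.

C7H5N3O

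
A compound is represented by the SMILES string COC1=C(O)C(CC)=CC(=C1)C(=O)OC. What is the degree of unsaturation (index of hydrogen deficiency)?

Molecular formula: C11H14O4.
DoU = (2C + 2 + N − H − X) / 2, where X is the halogen count and O/S are ignored.
    = (2·11 + 2 + 0 − 14 − 0) / 2 = 10 / 2 = 5.

5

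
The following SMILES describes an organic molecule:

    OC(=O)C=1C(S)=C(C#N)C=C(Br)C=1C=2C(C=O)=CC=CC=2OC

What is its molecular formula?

C16H10BrNO4S

Walk through each heavy atom and fill implicit hydrogens from standard valence (C 4, N 3, O 2, S 2, halogen 1):
  atom 1: O, bond orders sum to 1 (valence 2) → 1 H
  atom 2: C, bond orders sum to 4 (valence 4) → 0 H
  atom 3: O, bond orders sum to 2 (valence 2) → 0 H
  atom 4: C, bond orders sum to 4 (valence 4) → 0 H
  atom 5: C, bond orders sum to 4 (valence 4) → 0 H
  atom 6: S, bond orders sum to 1 (valence 2) → 1 H
  atom 7: C, bond orders sum to 4 (valence 4) → 0 H
  atom 8: C, bond orders sum to 4 (valence 4) → 0 H
  atom 9: N, bond orders sum to 3 (valence 3) → 0 H
  atom 10: C, bond orders sum to 3 (valence 4) → 1 H
  atom 11: C, bond orders sum to 4 (valence 4) → 0 H
  atom 12: Br (halogen, monovalent) → 0 H
  atom 13: C, bond orders sum to 4 (valence 4) → 0 H
  atom 14: C, bond orders sum to 4 (valence 4) → 0 H
  atom 15: C, bond orders sum to 4 (valence 4) → 0 H
  atom 16: C, bond orders sum to 3 (valence 4) → 1 H
  atom 17: O, bond orders sum to 2 (valence 2) → 0 H
  atom 18: C, bond orders sum to 3 (valence 4) → 1 H
  atom 19: C, bond orders sum to 3 (valence 4) → 1 H
  atom 20: C, bond orders sum to 3 (valence 4) → 1 H
  atom 21: C, bond orders sum to 4 (valence 4) → 0 H
  atom 22: O, bond orders sum to 2 (valence 2) → 0 H
  atom 23: C, bond orders sum to 1 (valence 4) → 3 H
Totals → C:16, H:10, Br:1, N:1, O:4, S:1.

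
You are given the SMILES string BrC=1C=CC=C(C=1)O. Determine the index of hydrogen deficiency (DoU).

Degree of unsaturation = (number of rings) + (number of π bonds).
Ring closures in the SMILES: 1.
π bonds: 3 double bonds (each 1 DoU) → 3 DoU from unsaturation.
Total DoU = 1 + 3 = 4.

4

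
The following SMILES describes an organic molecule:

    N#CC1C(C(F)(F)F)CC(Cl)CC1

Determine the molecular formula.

Walk through each heavy atom and fill implicit hydrogens from standard valence (C 4, N 3, O 2, S 2, halogen 1):
  atom 1: N, bond orders sum to 3 (valence 3) → 0 H
  atom 2: C, bond orders sum to 4 (valence 4) → 0 H
  atom 3: C, bond orders sum to 3 (valence 4) → 1 H
  atom 4: C, bond orders sum to 3 (valence 4) → 1 H
  atom 5: C, bond orders sum to 4 (valence 4) → 0 H
  atom 6: F (halogen, monovalent) → 0 H
  atom 7: F (halogen, monovalent) → 0 H
  atom 8: F (halogen, monovalent) → 0 H
  atom 9: C, bond orders sum to 2 (valence 4) → 2 H
  atom 10: C, bond orders sum to 3 (valence 4) → 1 H
  atom 11: Cl (halogen, monovalent) → 0 H
  atom 12: C, bond orders sum to 2 (valence 4) → 2 H
  atom 13: C, bond orders sum to 2 (valence 4) → 2 H
Totals → C:8, H:9, Cl:1, F:3, N:1.

C8H9ClF3N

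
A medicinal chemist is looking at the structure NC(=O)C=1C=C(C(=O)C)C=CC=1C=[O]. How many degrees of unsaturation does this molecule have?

7

Molecular formula: C10H9NO3.
DoU = (2C + 2 + N − H − X) / 2, where X is the halogen count and O/S are ignored.
    = (2·10 + 2 + 1 − 9 − 0) / 2 = 14 / 2 = 7.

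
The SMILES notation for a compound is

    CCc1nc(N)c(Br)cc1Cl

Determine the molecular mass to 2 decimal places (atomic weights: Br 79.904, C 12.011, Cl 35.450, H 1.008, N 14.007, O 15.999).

235.51 g/mol

First, the molecular formula is C7H8BrClN2 (counting implicit H from valence).
  Br: 1 × 79.904 = 79.904
  C: 7 × 12.011 = 84.077
  Cl: 1 × 35.450 = 35.450
  H: 8 × 1.008 = 8.064
  N: 2 × 14.007 = 28.014
Sum: 1×79.904 + 7×12.011 + 1×35.450 + 8×1.008 + 2×14.007 = 235.509 → 235.51 g/mol.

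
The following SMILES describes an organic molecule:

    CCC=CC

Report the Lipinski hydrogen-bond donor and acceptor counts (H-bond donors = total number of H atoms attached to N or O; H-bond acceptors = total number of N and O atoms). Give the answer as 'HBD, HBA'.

Donors: find every N or O and count the H atoms it carries.
  (no N or O atoms present)
Lipinski HBD = 0.
Acceptors: N atoms = 0, O atoms = 0 → HBA = 0.

0, 0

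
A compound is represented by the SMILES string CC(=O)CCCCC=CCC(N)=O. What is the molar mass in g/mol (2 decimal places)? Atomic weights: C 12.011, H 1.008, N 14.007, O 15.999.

183.25 g/mol

First, the molecular formula is C10H17NO2 (counting implicit H from valence).
  C: 10 × 12.011 = 120.110
  H: 17 × 1.008 = 17.136
  N: 1 × 14.007 = 14.007
  O: 2 × 15.999 = 31.998
Sum: 10×12.011 + 17×1.008 + 1×14.007 + 2×15.999 = 183.251 → 183.25 g/mol.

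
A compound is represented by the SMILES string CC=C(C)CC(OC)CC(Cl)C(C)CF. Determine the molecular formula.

Walk through each heavy atom and fill implicit hydrogens from standard valence (C 4, N 3, O 2, S 2, halogen 1):
  atom 1: C, bond orders sum to 1 (valence 4) → 3 H
  atom 2: C, bond orders sum to 3 (valence 4) → 1 H
  atom 3: C, bond orders sum to 4 (valence 4) → 0 H
  atom 4: C, bond orders sum to 1 (valence 4) → 3 H
  atom 5: C, bond orders sum to 2 (valence 4) → 2 H
  atom 6: C, bond orders sum to 3 (valence 4) → 1 H
  atom 7: O, bond orders sum to 2 (valence 2) → 0 H
  atom 8: C, bond orders sum to 1 (valence 4) → 3 H
  atom 9: C, bond orders sum to 2 (valence 4) → 2 H
  atom 10: C, bond orders sum to 3 (valence 4) → 1 H
  atom 11: Cl (halogen, monovalent) → 0 H
  atom 12: C, bond orders sum to 3 (valence 4) → 1 H
  atom 13: C, bond orders sum to 1 (valence 4) → 3 H
  atom 14: C, bond orders sum to 2 (valence 4) → 2 H
  atom 15: F (halogen, monovalent) → 0 H
Totals → C:12, H:22, Cl:1, F:1, O:1.
In Hill order: C12H22ClFO.

C12H22ClFO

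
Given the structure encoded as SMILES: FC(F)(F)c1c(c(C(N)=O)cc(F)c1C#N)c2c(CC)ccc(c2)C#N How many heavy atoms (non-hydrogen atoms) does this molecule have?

Every atom symbol written in the SMILES (organic subset) is one heavy atom; implicit H are not written.
Heavy atoms by element → C:18, F:4, N:3, O:1.
Total: 26.

26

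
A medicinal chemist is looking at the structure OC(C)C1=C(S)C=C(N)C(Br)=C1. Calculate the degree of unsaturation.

Degree of unsaturation = (number of rings) + (number of π bonds).
Ring closures in the SMILES: 1.
π bonds: 3 double bonds (each 1 DoU) → 3 DoU from unsaturation.
Total DoU = 1 + 3 = 4.

4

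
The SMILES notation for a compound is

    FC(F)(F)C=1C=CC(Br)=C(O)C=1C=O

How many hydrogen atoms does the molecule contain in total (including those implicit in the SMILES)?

Walk through each heavy atom and fill implicit hydrogens from standard valence (C 4, N 3, O 2, S 2, halogen 1):
  atom 1: F (halogen, monovalent) → 0 H
  atom 2: C, bond orders sum to 4 (valence 4) → 0 H
  atom 3: F (halogen, monovalent) → 0 H
  atom 4: F (halogen, monovalent) → 0 H
  atom 5: C, bond orders sum to 4 (valence 4) → 0 H
  atom 6: C, bond orders sum to 3 (valence 4) → 1 H
  atom 7: C, bond orders sum to 3 (valence 4) → 1 H
  atom 8: C, bond orders sum to 4 (valence 4) → 0 H
  atom 9: Br (halogen, monovalent) → 0 H
  atom 10: C, bond orders sum to 4 (valence 4) → 0 H
  atom 11: O, bond orders sum to 1 (valence 2) → 1 H
  atom 12: C, bond orders sum to 4 (valence 4) → 0 H
  atom 13: C, bond orders sum to 3 (valence 4) → 1 H
  atom 14: O, bond orders sum to 2 (valence 2) → 0 H
Total hydrogens: 4.

4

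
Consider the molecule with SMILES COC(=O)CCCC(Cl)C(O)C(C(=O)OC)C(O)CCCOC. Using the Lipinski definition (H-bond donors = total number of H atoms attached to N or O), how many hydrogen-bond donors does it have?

Donors: find every N or O and count the H atoms it carries.
  atom 2 (O): bond orders sum to 2 → 0 H
  atom 4 (O): bond orders sum to 2 → 0 H
  atom 11 (O): bond orders sum to 1 → 1 H
  atom 14 (O): bond orders sum to 2 → 0 H
  atom 15 (O): bond orders sum to 2 → 0 H
  atom 18 (O): bond orders sum to 1 → 1 H
  atom 22 (O): bond orders sum to 2 → 0 H
Lipinski HBD = 2.

2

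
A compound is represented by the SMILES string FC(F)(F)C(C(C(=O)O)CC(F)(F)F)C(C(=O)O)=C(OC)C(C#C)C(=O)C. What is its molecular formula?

Walk through each heavy atom and fill implicit hydrogens from standard valence (C 4, N 3, O 2, S 2, halogen 1):
  atom 1: F (halogen, monovalent) → 0 H
  atom 2: C, bond orders sum to 4 (valence 4) → 0 H
  atom 3: F (halogen, monovalent) → 0 H
  atom 4: F (halogen, monovalent) → 0 H
  atom 5: C, bond orders sum to 3 (valence 4) → 1 H
  atom 6: C, bond orders sum to 3 (valence 4) → 1 H
  atom 7: C, bond orders sum to 4 (valence 4) → 0 H
  atom 8: O, bond orders sum to 2 (valence 2) → 0 H
  atom 9: O, bond orders sum to 1 (valence 2) → 1 H
  atom 10: C, bond orders sum to 2 (valence 4) → 2 H
  atom 11: C, bond orders sum to 4 (valence 4) → 0 H
  atom 12: F (halogen, monovalent) → 0 H
  atom 13: F (halogen, monovalent) → 0 H
  atom 14: F (halogen, monovalent) → 0 H
  atom 15: C, bond orders sum to 4 (valence 4) → 0 H
  atom 16: C, bond orders sum to 4 (valence 4) → 0 H
  atom 17: O, bond orders sum to 2 (valence 2) → 0 H
  atom 18: O, bond orders sum to 1 (valence 2) → 1 H
  atom 19: C, bond orders sum to 4 (valence 4) → 0 H
  atom 20: O, bond orders sum to 2 (valence 2) → 0 H
  atom 21: C, bond orders sum to 1 (valence 4) → 3 H
  atom 22: C, bond orders sum to 3 (valence 4) → 1 H
  atom 23: C, bond orders sum to 4 (valence 4) → 0 H
  atom 24: C, bond orders sum to 3 (valence 4) → 1 H
  atom 25: C, bond orders sum to 4 (valence 4) → 0 H
  atom 26: O, bond orders sum to 2 (valence 2) → 0 H
  atom 27: C, bond orders sum to 1 (valence 4) → 3 H
Totals → C:15, H:14, F:6, O:6.
In Hill order: C15H14F6O6.

C15H14F6O6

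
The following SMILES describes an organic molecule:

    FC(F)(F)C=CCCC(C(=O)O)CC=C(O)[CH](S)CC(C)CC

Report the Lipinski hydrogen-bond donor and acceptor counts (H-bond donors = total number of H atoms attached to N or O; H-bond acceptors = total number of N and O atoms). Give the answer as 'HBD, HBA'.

Donors: find every N or O and count the H atoms it carries.
  atom 11 (O): bond orders sum to 2 → 0 H
  atom 12 (O): bond orders sum to 1 → 1 H
  atom 16 (O): bond orders sum to 1 → 1 H
Lipinski HBD = 2.
Acceptors: N atoms = 0, O atoms = 3 → HBA = 3.

2, 3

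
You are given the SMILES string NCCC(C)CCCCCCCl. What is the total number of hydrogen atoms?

Walk through each heavy atom and fill implicit hydrogens from standard valence (C 4, N 3, O 2, S 2, halogen 1):
  atom 1: N, bond orders sum to 1 (valence 3) → 2 H
  atom 2: C, bond orders sum to 2 (valence 4) → 2 H
  atom 3: C, bond orders sum to 2 (valence 4) → 2 H
  atom 4: C, bond orders sum to 3 (valence 4) → 1 H
  atom 5: C, bond orders sum to 1 (valence 4) → 3 H
  atom 6: C, bond orders sum to 2 (valence 4) → 2 H
  atom 7: C, bond orders sum to 2 (valence 4) → 2 H
  atom 8: C, bond orders sum to 2 (valence 4) → 2 H
  atom 9: C, bond orders sum to 2 (valence 4) → 2 H
  atom 10: C, bond orders sum to 2 (valence 4) → 2 H
  atom 11: C, bond orders sum to 2 (valence 4) → 2 H
  atom 12: Cl (halogen, monovalent) → 0 H
Total hydrogens: 22.

22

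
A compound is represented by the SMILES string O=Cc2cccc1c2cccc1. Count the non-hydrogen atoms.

Every atom symbol written in the SMILES (organic subset) is one heavy atom; implicit H are not written.
Heavy atoms by element → C:11, O:1.
Total: 12.

12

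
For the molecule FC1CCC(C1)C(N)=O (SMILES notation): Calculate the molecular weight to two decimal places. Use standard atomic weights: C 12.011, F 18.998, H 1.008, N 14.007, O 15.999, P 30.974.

131.15 g/mol

First, the molecular formula is C6H10FNO (counting implicit H from valence).
  C: 6 × 12.011 = 72.066
  F: 1 × 18.998 = 18.998
  H: 10 × 1.008 = 10.080
  N: 1 × 14.007 = 14.007
  O: 1 × 15.999 = 15.999
Sum: 6×12.011 + 1×18.998 + 10×1.008 + 1×14.007 + 1×15.999 = 131.150 → 131.15 g/mol.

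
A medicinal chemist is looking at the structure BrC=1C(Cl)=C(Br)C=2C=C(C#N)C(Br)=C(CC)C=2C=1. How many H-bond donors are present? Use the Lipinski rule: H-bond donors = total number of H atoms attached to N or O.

Donors: find every N or O and count the H atoms it carries.
  atom 11 (N): bond orders sum to 3 → 0 H
Lipinski HBD = 0.

0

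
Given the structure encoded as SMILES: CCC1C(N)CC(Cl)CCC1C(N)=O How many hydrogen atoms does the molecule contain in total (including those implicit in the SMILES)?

19

Walk through each heavy atom and fill implicit hydrogens from standard valence (C 4, N 3, O 2, S 2, halogen 1):
  atom 1: C, bond orders sum to 1 (valence 4) → 3 H
  atom 2: C, bond orders sum to 2 (valence 4) → 2 H
  atom 3: C, bond orders sum to 3 (valence 4) → 1 H
  atom 4: C, bond orders sum to 3 (valence 4) → 1 H
  atom 5: N, bond orders sum to 1 (valence 3) → 2 H
  atom 6: C, bond orders sum to 2 (valence 4) → 2 H
  atom 7: C, bond orders sum to 3 (valence 4) → 1 H
  atom 8: Cl (halogen, monovalent) → 0 H
  atom 9: C, bond orders sum to 2 (valence 4) → 2 H
  atom 10: C, bond orders sum to 2 (valence 4) → 2 H
  atom 11: C, bond orders sum to 3 (valence 4) → 1 H
  atom 12: C, bond orders sum to 4 (valence 4) → 0 H
  atom 13: N, bond orders sum to 1 (valence 3) → 2 H
  atom 14: O, bond orders sum to 2 (valence 2) → 0 H
Total hydrogens: 19.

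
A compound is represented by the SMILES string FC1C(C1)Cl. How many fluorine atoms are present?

1

Scan the SMILES for F atoms (remember two-letter symbols like Cl and Br are single atoms).
Fluorine count: 1.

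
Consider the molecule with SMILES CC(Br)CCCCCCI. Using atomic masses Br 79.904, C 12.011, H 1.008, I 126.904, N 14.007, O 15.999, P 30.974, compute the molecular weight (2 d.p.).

First, the molecular formula is C8H16BrI (counting implicit H from valence).
  Br: 1 × 79.904 = 79.904
  C: 8 × 12.011 = 96.088
  H: 16 × 1.008 = 16.128
  I: 1 × 126.904 = 126.904
Sum: 1×79.904 + 8×12.011 + 16×1.008 + 1×126.904 = 319.024 → 319.02 g/mol.

319.02 g/mol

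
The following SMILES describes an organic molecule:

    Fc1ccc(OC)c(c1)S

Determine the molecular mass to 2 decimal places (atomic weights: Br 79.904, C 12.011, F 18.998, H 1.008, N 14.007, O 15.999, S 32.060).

158.19 g/mol

First, the molecular formula is C7H7FOS (counting implicit H from valence).
  C: 7 × 12.011 = 84.077
  F: 1 × 18.998 = 18.998
  H: 7 × 1.008 = 7.056
  O: 1 × 15.999 = 15.999
  S: 1 × 32.060 = 32.060
Sum: 7×12.011 + 1×18.998 + 7×1.008 + 1×15.999 + 1×32.060 = 158.190 → 158.19 g/mol.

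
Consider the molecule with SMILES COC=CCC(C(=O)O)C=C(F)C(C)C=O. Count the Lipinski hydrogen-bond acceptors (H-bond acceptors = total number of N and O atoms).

N atoms: 0; O atoms: 4.
Lipinski HBA = 0 + 4 = 4.

4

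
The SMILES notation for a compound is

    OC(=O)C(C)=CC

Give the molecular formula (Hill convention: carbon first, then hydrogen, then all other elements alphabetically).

Walk through each heavy atom and fill implicit hydrogens from standard valence (C 4, N 3, O 2, S 2, halogen 1):
  atom 1: O, bond orders sum to 1 (valence 2) → 1 H
  atom 2: C, bond orders sum to 4 (valence 4) → 0 H
  atom 3: O, bond orders sum to 2 (valence 2) → 0 H
  atom 4: C, bond orders sum to 4 (valence 4) → 0 H
  atom 5: C, bond orders sum to 1 (valence 4) → 3 H
  atom 6: C, bond orders sum to 3 (valence 4) → 1 H
  atom 7: C, bond orders sum to 1 (valence 4) → 3 H
Totals → C:5, H:8, O:2.
In Hill order: C5H8O2.

C5H8O2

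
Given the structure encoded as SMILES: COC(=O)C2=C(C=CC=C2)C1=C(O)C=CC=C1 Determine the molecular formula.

C14H12O3

Walk through each heavy atom and fill implicit hydrogens from standard valence (C 4, N 3, O 2, S 2, halogen 1):
  atom 1: C, bond orders sum to 1 (valence 4) → 3 H
  atom 2: O, bond orders sum to 2 (valence 2) → 0 H
  atom 3: C, bond orders sum to 4 (valence 4) → 0 H
  atom 4: O, bond orders sum to 2 (valence 2) → 0 H
  atom 5: C, bond orders sum to 4 (valence 4) → 0 H
  atom 6: C, bond orders sum to 4 (valence 4) → 0 H
  atom 7: C, bond orders sum to 3 (valence 4) → 1 H
  atom 8: C, bond orders sum to 3 (valence 4) → 1 H
  atom 9: C, bond orders sum to 3 (valence 4) → 1 H
  atom 10: C, bond orders sum to 3 (valence 4) → 1 H
  atom 11: C, bond orders sum to 4 (valence 4) → 0 H
  atom 12: C, bond orders sum to 4 (valence 4) → 0 H
  atom 13: O, bond orders sum to 1 (valence 2) → 1 H
  atom 14: C, bond orders sum to 3 (valence 4) → 1 H
  atom 15: C, bond orders sum to 3 (valence 4) → 1 H
  atom 16: C, bond orders sum to 3 (valence 4) → 1 H
  atom 17: C, bond orders sum to 3 (valence 4) → 1 H
Totals → C:14, H:12, O:3.
In Hill order: C14H12O3.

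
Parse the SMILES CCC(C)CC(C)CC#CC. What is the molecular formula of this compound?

C11H20

Walk through each heavy atom and fill implicit hydrogens from standard valence (C 4, N 3, O 2, S 2, halogen 1):
  atom 1: C, bond orders sum to 1 (valence 4) → 3 H
  atom 2: C, bond orders sum to 2 (valence 4) → 2 H
  atom 3: C, bond orders sum to 3 (valence 4) → 1 H
  atom 4: C, bond orders sum to 1 (valence 4) → 3 H
  atom 5: C, bond orders sum to 2 (valence 4) → 2 H
  atom 6: C, bond orders sum to 3 (valence 4) → 1 H
  atom 7: C, bond orders sum to 1 (valence 4) → 3 H
  atom 8: C, bond orders sum to 2 (valence 4) → 2 H
  atom 9: C, bond orders sum to 4 (valence 4) → 0 H
  atom 10: C, bond orders sum to 4 (valence 4) → 0 H
  atom 11: C, bond orders sum to 1 (valence 4) → 3 H
Totals → C:11, H:20.
In Hill order: C11H20.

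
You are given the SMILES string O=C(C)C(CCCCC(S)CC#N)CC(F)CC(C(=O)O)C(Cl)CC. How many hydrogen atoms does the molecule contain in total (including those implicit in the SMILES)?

29

Walk through each heavy atom and fill implicit hydrogens from standard valence (C 4, N 3, O 2, S 2, halogen 1):
  atom 1: O, bond orders sum to 2 (valence 2) → 0 H
  atom 2: C, bond orders sum to 4 (valence 4) → 0 H
  atom 3: C, bond orders sum to 1 (valence 4) → 3 H
  atom 4: C, bond orders sum to 3 (valence 4) → 1 H
  atom 5: C, bond orders sum to 2 (valence 4) → 2 H
  atom 6: C, bond orders sum to 2 (valence 4) → 2 H
  atom 7: C, bond orders sum to 2 (valence 4) → 2 H
  atom 8: C, bond orders sum to 2 (valence 4) → 2 H
  atom 9: C, bond orders sum to 3 (valence 4) → 1 H
  atom 10: S, bond orders sum to 1 (valence 2) → 1 H
  atom 11: C, bond orders sum to 2 (valence 4) → 2 H
  atom 12: C, bond orders sum to 4 (valence 4) → 0 H
  atom 13: N, bond orders sum to 3 (valence 3) → 0 H
  atom 14: C, bond orders sum to 2 (valence 4) → 2 H
  atom 15: C, bond orders sum to 3 (valence 4) → 1 H
  atom 16: F (halogen, monovalent) → 0 H
  atom 17: C, bond orders sum to 2 (valence 4) → 2 H
  atom 18: C, bond orders sum to 3 (valence 4) → 1 H
  atom 19: C, bond orders sum to 4 (valence 4) → 0 H
  atom 20: O, bond orders sum to 2 (valence 2) → 0 H
  atom 21: O, bond orders sum to 1 (valence 2) → 1 H
  atom 22: C, bond orders sum to 3 (valence 4) → 1 H
  atom 23: Cl (halogen, monovalent) → 0 H
  atom 24: C, bond orders sum to 2 (valence 4) → 2 H
  atom 25: C, bond orders sum to 1 (valence 4) → 3 H
Total hydrogens: 29.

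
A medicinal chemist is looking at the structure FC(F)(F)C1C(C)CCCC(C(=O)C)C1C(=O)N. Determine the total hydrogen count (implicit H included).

Walk through each heavy atom and fill implicit hydrogens from standard valence (C 4, N 3, O 2, S 2, halogen 1):
  atom 1: F (halogen, monovalent) → 0 H
  atom 2: C, bond orders sum to 4 (valence 4) → 0 H
  atom 3: F (halogen, monovalent) → 0 H
  atom 4: F (halogen, monovalent) → 0 H
  atom 5: C, bond orders sum to 3 (valence 4) → 1 H
  atom 6: C, bond orders sum to 3 (valence 4) → 1 H
  atom 7: C, bond orders sum to 1 (valence 4) → 3 H
  atom 8: C, bond orders sum to 2 (valence 4) → 2 H
  atom 9: C, bond orders sum to 2 (valence 4) → 2 H
  atom 10: C, bond orders sum to 2 (valence 4) → 2 H
  atom 11: C, bond orders sum to 3 (valence 4) → 1 H
  atom 12: C, bond orders sum to 4 (valence 4) → 0 H
  atom 13: O, bond orders sum to 2 (valence 2) → 0 H
  atom 14: C, bond orders sum to 1 (valence 4) → 3 H
  atom 15: C, bond orders sum to 3 (valence 4) → 1 H
  atom 16: C, bond orders sum to 4 (valence 4) → 0 H
  atom 17: O, bond orders sum to 2 (valence 2) → 0 H
  atom 18: N, bond orders sum to 1 (valence 3) → 2 H
Total hydrogens: 18.

18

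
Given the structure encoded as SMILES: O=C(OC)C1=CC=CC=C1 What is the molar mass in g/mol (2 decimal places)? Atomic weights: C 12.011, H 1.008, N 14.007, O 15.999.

136.15 g/mol

First, the molecular formula is C8H8O2 (counting implicit H from valence).
  C: 8 × 12.011 = 96.088
  H: 8 × 1.008 = 8.064
  O: 2 × 15.999 = 31.998
Sum: 8×12.011 + 8×1.008 + 2×15.999 = 136.150 → 136.15 g/mol.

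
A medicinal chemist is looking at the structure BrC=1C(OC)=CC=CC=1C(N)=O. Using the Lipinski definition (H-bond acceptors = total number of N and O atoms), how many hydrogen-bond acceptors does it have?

3

N atoms: 1; O atoms: 2.
Lipinski HBA = 1 + 2 = 3.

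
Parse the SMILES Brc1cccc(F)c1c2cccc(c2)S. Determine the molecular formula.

C12H8BrFS

Walk through each heavy atom and fill implicit hydrogens from standard valence (C 4, N 3, O 2, S 2, halogen 1); for lowercase aromatic atoms, an aromatic c carries 1 H when it has two neighbours and 0 H with three, and aromatic n carries 0 H:
  atom 1: Br (halogen, monovalent) → 0 H
  atom 2: aromatic c, 3 neighbours → 0 H
  atom 3: aromatic c, 2 neighbours → 1 H
  atom 4: aromatic c, 2 neighbours → 1 H
  atom 5: aromatic c, 2 neighbours → 1 H
  atom 6: aromatic c, 3 neighbours → 0 H
  atom 7: F (halogen, monovalent) → 0 H
  atom 8: aromatic c, 3 neighbours → 0 H
  atom 9: aromatic c, 3 neighbours → 0 H
  atom 10: aromatic c, 2 neighbours → 1 H
  atom 11: aromatic c, 2 neighbours → 1 H
  atom 12: aromatic c, 2 neighbours → 1 H
  atom 13: aromatic c, 3 neighbours → 0 H
  atom 14: aromatic c, 2 neighbours → 1 H
  atom 15: S, bond orders sum to 1 (valence 2) → 1 H
Totals → C:12, H:8, Br:1, F:1, S:1.
In Hill order: C12H8BrFS.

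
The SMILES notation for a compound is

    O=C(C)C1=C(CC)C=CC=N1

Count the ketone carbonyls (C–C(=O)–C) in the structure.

1

The ketone motif appears at heavy-atom position 2 in the SMILES.
Ketone count: 1.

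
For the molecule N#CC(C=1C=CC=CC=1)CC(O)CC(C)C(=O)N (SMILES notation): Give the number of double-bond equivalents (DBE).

7

Molecular formula: C14H18N2O2.
DoU = (2C + 2 + N − H − X) / 2, where X is the halogen count and O/S are ignored.
    = (2·14 + 2 + 2 − 18 − 0) / 2 = 14 / 2 = 7.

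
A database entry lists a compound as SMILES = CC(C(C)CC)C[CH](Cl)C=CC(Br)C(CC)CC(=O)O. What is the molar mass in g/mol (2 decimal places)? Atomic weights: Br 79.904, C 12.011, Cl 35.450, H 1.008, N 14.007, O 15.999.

First, the molecular formula is C16H28BrClO2 (counting implicit H from valence).
  Br: 1 × 79.904 = 79.904
  C: 16 × 12.011 = 192.176
  Cl: 1 × 35.450 = 35.450
  H: 28 × 1.008 = 28.224
  O: 2 × 15.999 = 31.998
Sum: 1×79.904 + 16×12.011 + 1×35.450 + 28×1.008 + 2×15.999 = 367.752 → 367.75 g/mol.

367.75 g/mol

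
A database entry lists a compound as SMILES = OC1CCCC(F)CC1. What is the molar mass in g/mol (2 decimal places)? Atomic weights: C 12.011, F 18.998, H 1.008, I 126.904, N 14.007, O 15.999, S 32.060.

132.18 g/mol

First, the molecular formula is C7H13FO (counting implicit H from valence).
  C: 7 × 12.011 = 84.077
  F: 1 × 18.998 = 18.998
  H: 13 × 1.008 = 13.104
  O: 1 × 15.999 = 15.999
Sum: 7×12.011 + 1×18.998 + 13×1.008 + 1×15.999 = 132.178 → 132.18 g/mol.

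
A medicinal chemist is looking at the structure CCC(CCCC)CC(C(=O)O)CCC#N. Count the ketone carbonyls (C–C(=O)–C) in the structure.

Scan the SMILES for the ketone motif — none present.
Groups that are present: 1 carboxylic acid, 1 nitrile.

0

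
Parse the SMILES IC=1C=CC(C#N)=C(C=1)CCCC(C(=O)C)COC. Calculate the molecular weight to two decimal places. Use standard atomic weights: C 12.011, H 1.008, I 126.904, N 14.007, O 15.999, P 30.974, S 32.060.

371.22 g/mol

First, the molecular formula is C15H18INO2 (counting implicit H from valence).
  C: 15 × 12.011 = 180.165
  H: 18 × 1.008 = 18.144
  I: 1 × 126.904 = 126.904
  N: 1 × 14.007 = 14.007
  O: 2 × 15.999 = 31.998
Sum: 15×12.011 + 18×1.008 + 1×126.904 + 1×14.007 + 2×15.999 = 371.218 → 371.22 g/mol.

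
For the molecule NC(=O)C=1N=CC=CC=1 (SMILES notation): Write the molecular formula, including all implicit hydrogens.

Walk through each heavy atom and fill implicit hydrogens from standard valence (C 4, N 3, O 2, S 2, halogen 1):
  atom 1: N, bond orders sum to 1 (valence 3) → 2 H
  atom 2: C, bond orders sum to 4 (valence 4) → 0 H
  atom 3: O, bond orders sum to 2 (valence 2) → 0 H
  atom 4: C, bond orders sum to 4 (valence 4) → 0 H
  atom 5: N, bond orders sum to 3 (valence 3) → 0 H
  atom 6: C, bond orders sum to 3 (valence 4) → 1 H
  atom 7: C, bond orders sum to 3 (valence 4) → 1 H
  atom 8: C, bond orders sum to 3 (valence 4) → 1 H
  atom 9: C, bond orders sum to 3 (valence 4) → 1 H
Totals → C:6, H:6, N:2, O:1.
In Hill order: C6H6N2O.

C6H6N2O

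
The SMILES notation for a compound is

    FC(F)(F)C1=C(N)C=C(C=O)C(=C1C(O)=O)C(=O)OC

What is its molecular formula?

Walk through each heavy atom and fill implicit hydrogens from standard valence (C 4, N 3, O 2, S 2, halogen 1):
  atom 1: F (halogen, monovalent) → 0 H
  atom 2: C, bond orders sum to 4 (valence 4) → 0 H
  atom 3: F (halogen, monovalent) → 0 H
  atom 4: F (halogen, monovalent) → 0 H
  atom 5: C, bond orders sum to 4 (valence 4) → 0 H
  atom 6: C, bond orders sum to 4 (valence 4) → 0 H
  atom 7: N, bond orders sum to 1 (valence 3) → 2 H
  atom 8: C, bond orders sum to 3 (valence 4) → 1 H
  atom 9: C, bond orders sum to 4 (valence 4) → 0 H
  atom 10: C, bond orders sum to 3 (valence 4) → 1 H
  atom 11: O, bond orders sum to 2 (valence 2) → 0 H
  atom 12: C, bond orders sum to 4 (valence 4) → 0 H
  atom 13: C, bond orders sum to 4 (valence 4) → 0 H
  atom 14: C, bond orders sum to 4 (valence 4) → 0 H
  atom 15: O, bond orders sum to 1 (valence 2) → 1 H
  atom 16: O, bond orders sum to 2 (valence 2) → 0 H
  atom 17: C, bond orders sum to 4 (valence 4) → 0 H
  atom 18: O, bond orders sum to 2 (valence 2) → 0 H
  atom 19: O, bond orders sum to 2 (valence 2) → 0 H
  atom 20: C, bond orders sum to 1 (valence 4) → 3 H
Totals → C:11, H:8, F:3, N:1, O:5.
In Hill order: C11H8F3NO5.

C11H8F3NO5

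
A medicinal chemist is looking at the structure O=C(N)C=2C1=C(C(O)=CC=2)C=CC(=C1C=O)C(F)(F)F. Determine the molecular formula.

C13H8F3NO3

Walk through each heavy atom and fill implicit hydrogens from standard valence (C 4, N 3, O 2, S 2, halogen 1):
  atom 1: O, bond orders sum to 2 (valence 2) → 0 H
  atom 2: C, bond orders sum to 4 (valence 4) → 0 H
  atom 3: N, bond orders sum to 1 (valence 3) → 2 H
  atom 4: C, bond orders sum to 4 (valence 4) → 0 H
  atom 5: C, bond orders sum to 4 (valence 4) → 0 H
  atom 6: C, bond orders sum to 4 (valence 4) → 0 H
  atom 7: C, bond orders sum to 4 (valence 4) → 0 H
  atom 8: O, bond orders sum to 1 (valence 2) → 1 H
  atom 9: C, bond orders sum to 3 (valence 4) → 1 H
  atom 10: C, bond orders sum to 3 (valence 4) → 1 H
  atom 11: C, bond orders sum to 3 (valence 4) → 1 H
  atom 12: C, bond orders sum to 3 (valence 4) → 1 H
  atom 13: C, bond orders sum to 4 (valence 4) → 0 H
  atom 14: C, bond orders sum to 4 (valence 4) → 0 H
  atom 15: C, bond orders sum to 3 (valence 4) → 1 H
  atom 16: O, bond orders sum to 2 (valence 2) → 0 H
  atom 17: C, bond orders sum to 4 (valence 4) → 0 H
  atom 18: F (halogen, monovalent) → 0 H
  atom 19: F (halogen, monovalent) → 0 H
  atom 20: F (halogen, monovalent) → 0 H
Totals → C:13, H:8, F:3, N:1, O:3.
In Hill order: C13H8F3NO3.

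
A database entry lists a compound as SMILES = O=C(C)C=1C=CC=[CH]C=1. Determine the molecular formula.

C8H8O

Walk through each heavy atom and fill implicit hydrogens from standard valence (C 4, N 3, O 2, S 2, halogen 1):
  atom 1: O, bond orders sum to 2 (valence 2) → 0 H
  atom 2: C, bond orders sum to 4 (valence 4) → 0 H
  atom 3: C, bond orders sum to 1 (valence 4) → 3 H
  atom 4: C, bond orders sum to 4 (valence 4) → 0 H
  atom 5: C, bond orders sum to 3 (valence 4) → 1 H
  atom 6: C, bond orders sum to 3 (valence 4) → 1 H
  atom 7: C, bond orders sum to 3 (valence 4) → 1 H
  atom 8: C with explicit H count 1
  atom 9: C, bond orders sum to 3 (valence 4) → 1 H
Totals → C:8, H:8, O:1.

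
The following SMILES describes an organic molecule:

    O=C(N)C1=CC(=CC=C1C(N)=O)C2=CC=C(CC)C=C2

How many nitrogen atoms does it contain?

Scan the SMILES for N atoms (remember two-letter symbols like Cl and Br are single atoms).
Nitrogen count: 2.

2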